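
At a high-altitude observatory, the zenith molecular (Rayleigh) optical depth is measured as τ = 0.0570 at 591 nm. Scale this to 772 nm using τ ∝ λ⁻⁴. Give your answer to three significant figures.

τ(772 nm) = τ(591 nm) × (591/772)⁴ = 0.0570 × (0.7655)⁴ = 0.0570 × 0.3435 = 0.0196.

0.0196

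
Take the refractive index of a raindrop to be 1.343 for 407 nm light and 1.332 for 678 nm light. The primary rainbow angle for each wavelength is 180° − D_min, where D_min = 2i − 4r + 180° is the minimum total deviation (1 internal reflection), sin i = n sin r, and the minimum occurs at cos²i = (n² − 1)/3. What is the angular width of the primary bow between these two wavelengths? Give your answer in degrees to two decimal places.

1.58°

At 407 nm (n = 1.343): cos²i = 0.26788 → i = 58.830°, r = 39.577°, D_min = 139.354°, rainbow angle = 40.646°.
At 678 nm (n = 1.332): cos²i = 0.25807 → i = 59.469°, r = 40.290°, D_min = 137.776°, rainbow angle = 42.224°.
Angular width = |40.646° − 42.224°| = 1.578°.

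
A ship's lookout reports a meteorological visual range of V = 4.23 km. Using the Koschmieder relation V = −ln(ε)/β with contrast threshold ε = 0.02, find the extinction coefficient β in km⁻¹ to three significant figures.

β = −ln(0.02) / V = 3.912 / 4.23 = 0.9248 km⁻¹.

0.925 km⁻¹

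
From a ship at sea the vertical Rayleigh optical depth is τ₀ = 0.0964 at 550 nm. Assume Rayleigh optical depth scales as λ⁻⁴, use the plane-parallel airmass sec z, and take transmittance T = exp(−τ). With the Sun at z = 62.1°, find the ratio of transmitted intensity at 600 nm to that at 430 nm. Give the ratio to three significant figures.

Airmass: sec 62.1° = 2.1371.
τ(600 nm) = 0.0964 × (550/600)⁴ × 2.1371 = 0.0964 × 0.7061 × 2.1371 = 0.1455.
τ(430 nm) = 0.0964 × (550/430)⁴ × 2.1371 = 0.0964 × 2.6766 × 2.1371 = 0.5514.
T(600)/T(430) = exp(τ_B − τ_A) = exp(0.4059) = 1.5007.

1.50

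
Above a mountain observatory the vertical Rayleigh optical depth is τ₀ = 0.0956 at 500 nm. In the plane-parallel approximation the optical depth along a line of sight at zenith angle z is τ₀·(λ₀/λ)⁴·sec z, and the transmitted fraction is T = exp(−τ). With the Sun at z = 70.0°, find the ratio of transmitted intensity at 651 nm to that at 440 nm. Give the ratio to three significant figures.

Airmass: sec 70.0° = 2.9238.
τ(651 nm) = 0.0956 × (500/651)⁴ × 2.9238 = 0.0956 × 0.3480 × 2.9238 = 0.0973.
τ(440 nm) = 0.0956 × (500/440)⁴ × 2.9238 = 0.0956 × 1.6675 × 2.9238 = 0.4661.
T(651)/T(440) = exp(τ_B − τ_A) = exp(0.3688) = 1.4460.

1.45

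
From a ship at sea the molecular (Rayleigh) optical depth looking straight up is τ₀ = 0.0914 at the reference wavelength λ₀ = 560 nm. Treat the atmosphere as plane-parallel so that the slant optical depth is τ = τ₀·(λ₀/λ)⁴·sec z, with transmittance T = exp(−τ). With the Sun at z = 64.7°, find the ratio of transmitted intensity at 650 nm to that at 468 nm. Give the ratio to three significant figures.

1.38

Airmass: sec 64.7° = 2.3400.
τ(650 nm) = 0.0914 × (560/650)⁴ × 2.3400 = 0.0914 × 0.5509 × 2.3400 = 0.1178.
τ(468 nm) = 0.0914 × (560/468)⁴ × 2.3400 = 0.0914 × 2.0501 × 2.3400 = 0.4385.
T(650)/T(468) = exp(τ_B − τ_A) = exp(0.3206) = 1.3780.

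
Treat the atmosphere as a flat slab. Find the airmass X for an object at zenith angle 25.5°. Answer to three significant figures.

1.11

X = sec z = 1/cos 25.5° = 1/0.9026 = 1.1079.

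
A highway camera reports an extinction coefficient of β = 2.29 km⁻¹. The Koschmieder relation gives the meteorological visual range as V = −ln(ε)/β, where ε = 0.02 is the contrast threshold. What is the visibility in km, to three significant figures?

V = −ln(0.02) / 2.29 = 3.912 / 2.29 = 1.7083 km.

1.71 km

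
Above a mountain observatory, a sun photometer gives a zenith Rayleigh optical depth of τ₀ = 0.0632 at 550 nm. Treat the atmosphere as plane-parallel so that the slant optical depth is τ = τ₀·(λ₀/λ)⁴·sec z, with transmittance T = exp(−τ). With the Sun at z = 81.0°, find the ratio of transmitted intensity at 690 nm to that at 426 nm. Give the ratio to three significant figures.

Airmass: sec 81.0° = 6.3925.
τ(690 nm) = 0.0632 × (550/690)⁴ × 6.3925 = 0.0632 × 0.4037 × 6.3925 = 0.1631.
τ(426 nm) = 0.0632 × (550/426)⁴ × 6.3925 = 0.0632 × 2.7785 × 6.3925 = 1.1225.
T(690)/T(426) = exp(τ_B − τ_A) = exp(0.9594) = 2.6102.

2.61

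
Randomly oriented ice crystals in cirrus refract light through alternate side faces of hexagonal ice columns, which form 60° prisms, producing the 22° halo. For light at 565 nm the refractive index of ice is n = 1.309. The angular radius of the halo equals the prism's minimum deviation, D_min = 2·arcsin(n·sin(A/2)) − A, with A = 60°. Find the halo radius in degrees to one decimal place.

21.8°

n·sin(A/2) = 1.309 × sin 30° = 1.309 × 0.5000 = 0.6545.
D_min = 2·arcsin(0.6545) − 60° = 2 × 40.882° − 60° = 21.763°.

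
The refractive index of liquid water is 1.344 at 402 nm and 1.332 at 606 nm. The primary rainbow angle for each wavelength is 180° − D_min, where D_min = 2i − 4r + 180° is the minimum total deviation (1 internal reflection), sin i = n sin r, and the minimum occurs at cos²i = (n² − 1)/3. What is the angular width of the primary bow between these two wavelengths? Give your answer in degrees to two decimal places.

At 402 nm (n = 1.344): cos²i = 0.26878 → i = 58.772°, r = 39.512°, D_min = 139.495°, rainbow angle = 40.505°.
At 606 nm (n = 1.332): cos²i = 0.25807 → i = 59.469°, r = 40.290°, D_min = 137.776°, rainbow angle = 42.224°.
Angular width = |40.505° − 42.224°| = 1.719°.

1.72°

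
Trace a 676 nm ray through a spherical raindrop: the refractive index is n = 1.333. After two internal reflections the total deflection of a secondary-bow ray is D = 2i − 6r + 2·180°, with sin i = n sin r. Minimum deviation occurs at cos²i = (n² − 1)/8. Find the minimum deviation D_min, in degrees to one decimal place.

230.9°

cos²i = (1.77689 − 1)/8 = 0.09711; i = arccos(0.31163) = 71.843°.
sin r = sin 71.843°/1.333 = 0.71283; r = 45.466°.
D_min = 2·71.843° − 6·45.466° + 360° = 230.891°.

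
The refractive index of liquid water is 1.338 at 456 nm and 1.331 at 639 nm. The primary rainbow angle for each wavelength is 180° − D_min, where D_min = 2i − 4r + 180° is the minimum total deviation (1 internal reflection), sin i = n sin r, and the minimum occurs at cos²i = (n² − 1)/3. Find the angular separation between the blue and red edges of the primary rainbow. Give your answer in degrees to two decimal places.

At 456 nm (n = 1.338): cos²i = 0.26341 → i = 59.120°, r = 39.899°, D_min = 138.643°, rainbow angle = 41.357°.
At 639 nm (n = 1.331): cos²i = 0.25719 → i = 59.527°, r = 40.356°, D_min = 137.630°, rainbow angle = 42.370°.
Angular width = |41.357° − 42.370°| = 1.013°.

1.01°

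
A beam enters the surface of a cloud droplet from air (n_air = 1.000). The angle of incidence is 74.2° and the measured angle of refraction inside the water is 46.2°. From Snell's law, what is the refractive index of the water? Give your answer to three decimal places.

1.333

n = sin θ_i / sin θ_r = sin 74.2° / sin 46.2° = 0.9622 / 0.7218 = 1.3332.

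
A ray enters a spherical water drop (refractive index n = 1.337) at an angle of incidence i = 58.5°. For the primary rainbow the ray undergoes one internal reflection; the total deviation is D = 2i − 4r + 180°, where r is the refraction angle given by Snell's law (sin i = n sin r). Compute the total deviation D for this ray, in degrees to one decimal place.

sin r = sin 58.5° / 1.337 = 0.8526/1.337 = 0.6377; r = 39.62°.
D = 2·58.5° − 4·39.62° + 180° = 117.00° − 158.49° + 180° = 138.51°.

138.5°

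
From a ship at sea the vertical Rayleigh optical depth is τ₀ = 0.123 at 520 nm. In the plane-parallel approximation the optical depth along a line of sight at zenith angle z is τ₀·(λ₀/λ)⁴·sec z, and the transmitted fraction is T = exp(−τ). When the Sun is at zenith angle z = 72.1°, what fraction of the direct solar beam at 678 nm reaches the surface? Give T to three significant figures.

sec 72.1° = 3.2535.
τ = 0.123 × (520/678)⁴ × 3.2535 = 0.123 × 0.3460 × 3.2535 = 0.1385.
T = exp(−0.1385) = 0.8707.

0.871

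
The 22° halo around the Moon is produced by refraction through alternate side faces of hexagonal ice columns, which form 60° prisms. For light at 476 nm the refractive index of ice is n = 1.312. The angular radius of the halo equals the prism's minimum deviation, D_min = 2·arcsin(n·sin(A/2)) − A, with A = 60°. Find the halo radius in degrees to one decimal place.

n·sin(A/2) = 1.312 × sin 30° = 1.312 × 0.5000 = 0.6560.
D_min = 2·arcsin(0.6560) − 60° = 2 × 40.996° − 60° = 21.991°.

22.0°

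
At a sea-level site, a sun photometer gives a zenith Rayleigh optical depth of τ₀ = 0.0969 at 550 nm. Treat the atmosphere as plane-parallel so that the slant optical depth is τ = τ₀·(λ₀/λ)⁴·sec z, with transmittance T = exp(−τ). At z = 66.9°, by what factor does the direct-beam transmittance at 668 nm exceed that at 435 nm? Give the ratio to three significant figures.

Airmass: sec 66.9° = 2.5488.
τ(668 nm) = 0.0969 × (550/668)⁴ × 2.5488 = 0.0969 × 0.4596 × 2.5488 = 0.1135.
τ(435 nm) = 0.0969 × (550/435)⁴ × 2.5488 = 0.0969 × 2.5556 × 2.5488 = 0.6312.
T(668)/T(435) = exp(τ_B − τ_A) = exp(0.5177) = 1.6781.

1.68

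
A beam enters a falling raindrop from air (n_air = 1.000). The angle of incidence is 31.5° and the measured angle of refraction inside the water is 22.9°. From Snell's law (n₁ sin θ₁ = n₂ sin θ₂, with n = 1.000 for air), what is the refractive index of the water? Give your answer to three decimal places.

1.343

n = sin θ_i / sin θ_r = sin 31.5° / sin 22.9° = 0.5225 / 0.3891 = 1.3428.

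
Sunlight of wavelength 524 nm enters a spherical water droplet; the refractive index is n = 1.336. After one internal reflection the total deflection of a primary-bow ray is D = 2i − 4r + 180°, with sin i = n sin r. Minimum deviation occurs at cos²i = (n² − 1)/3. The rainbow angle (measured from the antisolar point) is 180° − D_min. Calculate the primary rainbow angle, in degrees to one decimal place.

41.6°

cos²i = (1.78490 − 1)/3 = 0.26163; i = arccos(0.51150) = 59.236°.
sin r = sin 59.236°/1.336 = 0.64318; r = 40.029°.
D_min = 2·59.236° − 4·40.029° + 180° = 138.356°.
Rainbow angle = 180° − D_min = 41.644°.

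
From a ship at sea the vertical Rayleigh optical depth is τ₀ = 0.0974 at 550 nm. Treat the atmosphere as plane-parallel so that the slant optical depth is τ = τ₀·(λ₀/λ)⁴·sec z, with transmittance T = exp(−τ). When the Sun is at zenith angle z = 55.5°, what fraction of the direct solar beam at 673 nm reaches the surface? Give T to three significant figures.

sec 55.5° = 1.7655.
τ = 0.0974 × (550/673)⁴ × 1.7655 = 0.0974 × 0.4461 × 1.7655 = 0.0767.
T = exp(−0.0767) = 0.9262.

0.926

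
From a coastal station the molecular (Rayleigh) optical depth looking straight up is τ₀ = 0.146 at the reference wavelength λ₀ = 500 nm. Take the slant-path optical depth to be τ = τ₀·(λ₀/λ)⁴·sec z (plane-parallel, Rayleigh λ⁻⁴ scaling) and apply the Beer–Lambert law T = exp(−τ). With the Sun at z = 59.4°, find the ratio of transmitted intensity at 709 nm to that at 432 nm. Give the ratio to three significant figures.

1.56

Airmass: sec 59.4° = 1.9645.
τ(709 nm) = 0.146 × (500/709)⁴ × 1.9645 = 0.146 × 0.2473 × 1.9645 = 0.0709.
τ(432 nm) = 0.146 × (500/432)⁴ × 1.9645 = 0.146 × 1.7945 × 1.9645 = 0.5147.
T(709)/T(432) = exp(τ_B − τ_A) = exp(0.4437) = 1.5585.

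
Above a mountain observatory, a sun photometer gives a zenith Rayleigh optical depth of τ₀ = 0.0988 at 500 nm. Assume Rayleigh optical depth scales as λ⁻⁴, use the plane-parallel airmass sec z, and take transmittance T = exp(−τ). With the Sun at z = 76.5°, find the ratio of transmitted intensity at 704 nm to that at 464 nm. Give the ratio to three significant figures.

1.59

Airmass: sec 76.5° = 4.2837.
τ(704 nm) = 0.0988 × (500/704)⁴ × 4.2837 = 0.0988 × 0.2544 × 4.2837 = 0.1077.
τ(464 nm) = 0.0988 × (500/464)⁴ × 4.2837 = 0.0988 × 1.3484 × 4.2837 = 0.5707.
T(704)/T(464) = exp(τ_B − τ_A) = exp(0.4630) = 1.5888.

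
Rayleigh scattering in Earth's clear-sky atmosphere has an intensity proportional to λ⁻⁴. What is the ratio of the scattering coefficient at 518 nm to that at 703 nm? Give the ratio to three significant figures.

Rayleigh scattering ∝ λ⁻⁴, so the ratio of coefficients is the inverse fourth power of the wavelength ratio.
σ(518)/σ(703) = (703/518)⁴ = (1.3571)⁴ = 3.392.

3.39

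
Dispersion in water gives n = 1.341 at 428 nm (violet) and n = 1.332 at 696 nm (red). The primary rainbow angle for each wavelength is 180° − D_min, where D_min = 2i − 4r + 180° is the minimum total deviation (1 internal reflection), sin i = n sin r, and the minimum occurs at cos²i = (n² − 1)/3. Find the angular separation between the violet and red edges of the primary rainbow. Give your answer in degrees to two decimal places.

At 428 nm (n = 1.341): cos²i = 0.26609 → i = 58.946°, r = 39.705°, D_min = 139.071°, rainbow angle = 40.929°.
At 696 nm (n = 1.332): cos²i = 0.25807 → i = 59.469°, r = 40.290°, D_min = 137.776°, rainbow angle = 42.224°.
Angular width = |40.929° − 42.224°| = 1.295°.

1.29°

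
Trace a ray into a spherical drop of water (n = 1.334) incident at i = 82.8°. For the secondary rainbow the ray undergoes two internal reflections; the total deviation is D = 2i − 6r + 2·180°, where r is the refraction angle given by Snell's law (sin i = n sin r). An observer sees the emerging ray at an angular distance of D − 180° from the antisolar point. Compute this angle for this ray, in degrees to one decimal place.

sin r = sin 82.8° / 1.334 = 0.9921/1.334 = 0.7437; r = 48.05°.
D = 2·82.8° − 6·48.05° + 2·180° = 165.60° − 288.29° + 360° = 237.31°.
Angle from antisolar point = D − 180° = 57.31°.

57.3°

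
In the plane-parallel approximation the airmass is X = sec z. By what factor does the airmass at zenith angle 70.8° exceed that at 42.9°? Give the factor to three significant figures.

X(70.8°)/X(42.9°) = sec 70.8° / sec 42.9° = cos 42.9° / cos 70.8° = 0.7325/0.3289 = 2.2275.

2.23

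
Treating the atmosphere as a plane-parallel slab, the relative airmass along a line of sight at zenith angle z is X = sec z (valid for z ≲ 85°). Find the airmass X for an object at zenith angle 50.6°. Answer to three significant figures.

X = sec z = 1/cos 50.6° = 1/0.6347 = 1.5755.

1.58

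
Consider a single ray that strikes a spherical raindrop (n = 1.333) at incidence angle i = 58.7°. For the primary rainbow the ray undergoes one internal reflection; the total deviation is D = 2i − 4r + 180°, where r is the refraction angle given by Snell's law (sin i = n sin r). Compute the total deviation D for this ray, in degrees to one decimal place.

137.9°

sin r = sin 58.7° / 1.333 = 0.8545/1.333 = 0.6410; r = 39.87°.
D = 2·58.7° − 4·39.87° + 180° = 117.40° − 159.47° + 180° = 137.93°.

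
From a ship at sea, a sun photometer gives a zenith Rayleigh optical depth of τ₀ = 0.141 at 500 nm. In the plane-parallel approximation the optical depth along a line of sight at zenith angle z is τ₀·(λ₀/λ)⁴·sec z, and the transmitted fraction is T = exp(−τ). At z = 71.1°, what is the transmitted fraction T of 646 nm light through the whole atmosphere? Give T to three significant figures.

sec 71.1° = 3.0872.
τ = 0.141 × (500/646)⁴ × 3.0872 = 0.141 × 0.3589 × 3.0872 = 0.1562.
T = exp(−0.1562) = 0.8554.

0.855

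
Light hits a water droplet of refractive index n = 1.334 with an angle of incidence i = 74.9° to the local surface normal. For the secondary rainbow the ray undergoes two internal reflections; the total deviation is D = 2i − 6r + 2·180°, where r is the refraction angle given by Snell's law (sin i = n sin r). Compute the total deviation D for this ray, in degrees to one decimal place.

231.6°

sin r = sin 74.9° / 1.334 = 0.9655/1.334 = 0.7237; r = 46.36°.
D = 2·74.9° − 6·46.36° + 2·180° = 149.80° − 278.19° + 360° = 231.61°.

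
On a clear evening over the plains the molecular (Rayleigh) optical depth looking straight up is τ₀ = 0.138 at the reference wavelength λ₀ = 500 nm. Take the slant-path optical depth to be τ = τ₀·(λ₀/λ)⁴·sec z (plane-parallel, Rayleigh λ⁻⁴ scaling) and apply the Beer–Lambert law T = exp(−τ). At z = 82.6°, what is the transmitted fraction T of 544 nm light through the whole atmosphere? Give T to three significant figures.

sec 82.6° = 7.7642.
τ = 0.138 × (500/544)⁴ × 7.7642 = 0.138 × 0.7136 × 7.7642 = 0.7646.
T = exp(−0.7646) = 0.4655.

0.465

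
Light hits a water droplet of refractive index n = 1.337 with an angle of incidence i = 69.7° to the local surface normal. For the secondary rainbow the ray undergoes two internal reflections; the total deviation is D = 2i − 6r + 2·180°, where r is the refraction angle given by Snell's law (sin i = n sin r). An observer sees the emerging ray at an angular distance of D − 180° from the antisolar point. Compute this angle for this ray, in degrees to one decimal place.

52.1°

sin r = sin 69.7° / 1.337 = 0.9379/1.337 = 0.7015; r = 44.55°.
D = 2·69.7° − 6·44.55° + 2·180° = 139.40° − 267.28° + 360° = 232.12°.
Angle from antisolar point = D − 180° = 52.12°.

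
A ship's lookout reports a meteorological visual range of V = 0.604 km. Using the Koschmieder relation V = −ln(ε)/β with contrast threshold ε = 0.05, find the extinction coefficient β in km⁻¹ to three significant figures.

4.96 km⁻¹

β = −ln(0.05) / V = 2.996 / 0.604 = 4.9598 km⁻¹.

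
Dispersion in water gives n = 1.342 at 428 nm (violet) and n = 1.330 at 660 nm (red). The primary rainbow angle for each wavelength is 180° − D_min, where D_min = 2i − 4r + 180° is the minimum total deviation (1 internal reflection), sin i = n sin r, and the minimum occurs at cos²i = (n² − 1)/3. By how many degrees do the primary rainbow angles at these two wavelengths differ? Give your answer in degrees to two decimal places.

1.73°

At 428 nm (n = 1.342): cos²i = 0.26699 → i = 58.888°, r = 39.641°, D_min = 139.213°, rainbow angle = 40.787°.
At 660 nm (n = 1.330): cos²i = 0.25630 → i = 59.585°, r = 40.422°, D_min = 137.484°, rainbow angle = 42.516°.
Angular width = |40.787° − 42.516°| = 1.729°.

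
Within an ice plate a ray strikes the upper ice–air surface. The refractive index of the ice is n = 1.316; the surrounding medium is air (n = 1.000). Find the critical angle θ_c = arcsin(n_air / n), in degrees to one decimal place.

49.5°

sin θ_c = n_air / n = 1.000 / 1.316 = 0.7599.
θ_c = arcsin(0.7599) = 49.45°.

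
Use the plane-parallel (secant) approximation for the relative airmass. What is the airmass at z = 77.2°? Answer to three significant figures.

X = sec z = 1/cos 77.2° = 1/0.2215 = 4.5137.

4.51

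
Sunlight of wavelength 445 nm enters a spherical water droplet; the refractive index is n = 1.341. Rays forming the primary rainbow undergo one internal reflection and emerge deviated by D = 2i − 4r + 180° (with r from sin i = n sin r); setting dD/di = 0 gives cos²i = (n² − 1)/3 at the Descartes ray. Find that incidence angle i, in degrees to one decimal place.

cos²i = (1.341² − 1)/3 = (1.79828 − 1)/3 = 0.26609.
cos i = 0.51584, so i = 58.946°.

58.9°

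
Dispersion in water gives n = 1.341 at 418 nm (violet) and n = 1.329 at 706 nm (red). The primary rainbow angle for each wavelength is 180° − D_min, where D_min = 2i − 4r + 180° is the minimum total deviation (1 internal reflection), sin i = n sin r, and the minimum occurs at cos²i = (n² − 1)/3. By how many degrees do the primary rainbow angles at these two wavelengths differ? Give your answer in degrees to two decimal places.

1.73°

At 418 nm (n = 1.341): cos²i = 0.26609 → i = 58.946°, r = 39.705°, D_min = 139.071°, rainbow angle = 40.929°.
At 706 nm (n = 1.329): cos²i = 0.25541 → i = 59.643°, r = 40.487°, D_min = 137.337°, rainbow angle = 42.663°.
Angular width = |40.929° − 42.663°| = 1.735°.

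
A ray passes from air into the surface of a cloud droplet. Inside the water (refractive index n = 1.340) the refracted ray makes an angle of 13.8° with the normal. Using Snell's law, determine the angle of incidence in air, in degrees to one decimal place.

18.6°

Snell: sin θ_i = n · sin θ_r = 1.340 × sin 13.8° = 1.340 × 0.2385 = 0.3196.
θ_i = arcsin(0.3196) = 18.64°.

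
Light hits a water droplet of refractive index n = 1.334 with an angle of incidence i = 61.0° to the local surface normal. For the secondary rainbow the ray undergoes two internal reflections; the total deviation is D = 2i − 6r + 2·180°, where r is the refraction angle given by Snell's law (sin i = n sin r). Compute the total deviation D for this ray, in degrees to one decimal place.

236.2°

sin r = sin 61.0° / 1.334 = 0.8746/1.334 = 0.6556; r = 40.97°.
D = 2·61.0° − 6·40.97° + 2·180° = 122.00° − 245.81° + 360° = 236.19°.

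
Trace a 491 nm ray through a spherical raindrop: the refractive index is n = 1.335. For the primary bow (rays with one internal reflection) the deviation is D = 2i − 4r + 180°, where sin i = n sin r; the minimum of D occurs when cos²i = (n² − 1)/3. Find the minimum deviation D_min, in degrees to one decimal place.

cos²i = (1.78222 − 1)/3 = 0.26074; i = arccos(0.51063) = 59.294°.
sin r = sin 59.294°/1.335 = 0.64405; r = 40.094°.
D_min = 2·59.294° − 4·40.094° + 180° = 138.212°.

138.2°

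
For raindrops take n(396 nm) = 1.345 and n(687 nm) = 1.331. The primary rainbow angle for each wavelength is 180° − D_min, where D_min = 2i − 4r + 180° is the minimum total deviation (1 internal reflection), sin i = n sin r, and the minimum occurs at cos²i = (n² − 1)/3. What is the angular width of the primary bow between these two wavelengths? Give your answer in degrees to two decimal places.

At 396 nm (n = 1.345): cos²i = 0.26967 → i = 58.715°, r = 39.448°, D_min = 139.635°, rainbow angle = 40.365°.
At 687 nm (n = 1.331): cos²i = 0.25719 → i = 59.527°, r = 40.356°, D_min = 137.630°, rainbow angle = 42.370°.
Angular width = |40.365° − 42.370°| = 2.005°.

2.01°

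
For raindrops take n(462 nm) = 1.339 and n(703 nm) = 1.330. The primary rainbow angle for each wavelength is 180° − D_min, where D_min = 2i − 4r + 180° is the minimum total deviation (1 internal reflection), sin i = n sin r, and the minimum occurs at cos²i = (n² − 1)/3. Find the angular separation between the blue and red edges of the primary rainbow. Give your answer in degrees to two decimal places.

1.30°

At 462 nm (n = 1.339): cos²i = 0.26431 → i = 59.062°, r = 39.834°, D_min = 138.786°, rainbow angle = 41.214°.
At 703 nm (n = 1.330): cos²i = 0.25630 → i = 59.585°, r = 40.422°, D_min = 137.484°, rainbow angle = 42.516°.
Angular width = |41.214° − 42.516°| = 1.303°.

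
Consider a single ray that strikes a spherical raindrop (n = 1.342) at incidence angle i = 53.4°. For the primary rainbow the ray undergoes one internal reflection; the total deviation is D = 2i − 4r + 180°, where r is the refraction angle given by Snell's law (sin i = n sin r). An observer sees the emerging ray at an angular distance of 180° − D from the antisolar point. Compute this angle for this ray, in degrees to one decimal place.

sin r = sin 53.4° / 1.342 = 0.8028/1.342 = 0.5982; r = 36.74°.
D = 2·53.4° − 4·36.74° + 180° = 106.80° − 146.97° + 180° = 139.83°.
Angle from antisolar point = 180° − D = 40.17°.

40.2°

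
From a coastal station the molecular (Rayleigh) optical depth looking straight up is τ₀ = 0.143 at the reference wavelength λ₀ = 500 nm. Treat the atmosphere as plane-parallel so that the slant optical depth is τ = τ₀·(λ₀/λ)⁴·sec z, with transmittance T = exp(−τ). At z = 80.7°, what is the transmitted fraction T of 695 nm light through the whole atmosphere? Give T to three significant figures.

sec 80.7° = 6.1880.
τ = 0.143 × (500/695)⁴ × 6.1880 = 0.143 × 0.2679 × 6.1880 = 0.2370.
T = exp(−0.2370) = 0.7890.

0.789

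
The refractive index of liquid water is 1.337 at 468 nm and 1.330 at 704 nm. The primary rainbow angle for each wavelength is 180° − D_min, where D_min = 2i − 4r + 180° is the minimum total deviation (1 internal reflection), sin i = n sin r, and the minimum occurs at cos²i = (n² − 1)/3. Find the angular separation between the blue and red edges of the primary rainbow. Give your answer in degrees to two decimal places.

1.02°

At 468 nm (n = 1.337): cos²i = 0.26252 → i = 59.178°, r = 39.964°, D_min = 138.500°, rainbow angle = 41.500°.
At 704 nm (n = 1.330): cos²i = 0.25630 → i = 59.585°, r = 40.422°, D_min = 137.484°, rainbow angle = 42.516°.
Angular width = |41.500° − 42.516°| = 1.016°.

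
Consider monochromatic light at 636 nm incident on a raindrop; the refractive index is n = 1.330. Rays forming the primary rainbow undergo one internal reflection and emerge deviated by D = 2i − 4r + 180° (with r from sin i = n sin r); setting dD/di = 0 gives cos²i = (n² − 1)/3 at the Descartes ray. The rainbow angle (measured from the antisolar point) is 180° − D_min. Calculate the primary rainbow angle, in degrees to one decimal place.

cos²i = (1.76890 − 1)/3 = 0.25630; i = arccos(0.50626) = 59.585°.
sin r = sin 59.585°/1.330 = 0.64841; r = 40.422°.
D_min = 2·59.585° − 4·40.422° + 180° = 137.484°.
Rainbow angle = 180° − D_min = 42.516°.

42.5°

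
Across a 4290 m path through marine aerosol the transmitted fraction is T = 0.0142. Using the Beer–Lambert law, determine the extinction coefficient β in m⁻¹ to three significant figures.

Beer–Lambert: T = exp(−βL) ⇒ β = −ln(T)/L = −ln(0.0142)/4290 = 4.2545/4290 = 0.0009917 m⁻¹.

0.000992 m⁻¹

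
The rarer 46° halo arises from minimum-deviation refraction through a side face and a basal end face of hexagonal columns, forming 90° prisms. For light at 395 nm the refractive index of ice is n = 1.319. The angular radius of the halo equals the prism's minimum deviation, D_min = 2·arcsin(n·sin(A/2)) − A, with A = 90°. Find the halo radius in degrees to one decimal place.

47.7°

n·sin(A/2) = 1.319 × sin 45° = 1.319 × 0.7071 = 0.9327.
D_min = 2·arcsin(0.9327) − 90° = 2 × 68.856° − 90° = 47.711°.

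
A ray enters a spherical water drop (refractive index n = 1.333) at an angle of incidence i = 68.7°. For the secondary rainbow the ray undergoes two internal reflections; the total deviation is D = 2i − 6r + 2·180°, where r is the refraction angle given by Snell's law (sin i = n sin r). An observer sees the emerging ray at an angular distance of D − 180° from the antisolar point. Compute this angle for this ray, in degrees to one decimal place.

sin r = sin 68.7° / 1.333 = 0.9317/1.333 = 0.6989; r = 44.34°.
D = 2·68.7° − 6·44.34° + 2·180° = 137.40° − 266.05° + 360° = 231.35°.
Angle from antisolar point = D − 180° = 51.35°.

51.3°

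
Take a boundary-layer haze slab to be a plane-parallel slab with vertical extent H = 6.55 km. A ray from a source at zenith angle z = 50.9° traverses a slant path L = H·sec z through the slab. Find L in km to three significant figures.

sec z = 1/cos 50.9° = 1.5856.
L = 6.55 × 1.5856 = 10.386 km.

10.4 km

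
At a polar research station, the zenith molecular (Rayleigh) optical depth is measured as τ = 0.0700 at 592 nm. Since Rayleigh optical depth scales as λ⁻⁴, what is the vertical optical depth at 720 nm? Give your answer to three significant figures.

τ(720 nm) = τ(592 nm) × (592/720)⁴ = 0.0700 × (0.8222)⁴ = 0.0700 × 0.4570 = 0.0320.

0.0320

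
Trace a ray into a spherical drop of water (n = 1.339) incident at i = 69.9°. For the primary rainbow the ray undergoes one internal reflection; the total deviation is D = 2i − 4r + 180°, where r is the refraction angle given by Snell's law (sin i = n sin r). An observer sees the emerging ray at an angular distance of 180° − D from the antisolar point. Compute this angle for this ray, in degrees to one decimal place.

sin r = sin 69.9° / 1.339 = 0.9391/1.339 = 0.7013; r = 44.53°.
D = 2·69.9° − 4·44.53° + 180° = 139.80° − 178.14° + 180° = 141.66°.
Angle from antisolar point = 180° − D = 38.34°.

38.3°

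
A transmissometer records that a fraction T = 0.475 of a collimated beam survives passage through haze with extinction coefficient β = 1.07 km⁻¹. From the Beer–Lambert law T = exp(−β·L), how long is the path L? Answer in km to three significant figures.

0.696 km

Beer–Lambert: T = exp(−βL) ⇒ L = −ln(T)/β = −ln(0.475)/1.07 = 0.7444/1.07 = 0.6957 km.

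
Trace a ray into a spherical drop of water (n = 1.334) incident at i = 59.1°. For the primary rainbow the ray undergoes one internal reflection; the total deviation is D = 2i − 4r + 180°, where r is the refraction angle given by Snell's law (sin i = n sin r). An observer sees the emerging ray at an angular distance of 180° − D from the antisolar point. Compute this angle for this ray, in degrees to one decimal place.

sin r = sin 59.1° / 1.334 = 0.8581/1.334 = 0.6432; r = 40.03°.
D = 2·59.1° − 4·40.03° + 180° = 118.20° − 160.13° + 180° = 138.07°.
Angle from antisolar point = 180° − D = 41.93°.

41.9°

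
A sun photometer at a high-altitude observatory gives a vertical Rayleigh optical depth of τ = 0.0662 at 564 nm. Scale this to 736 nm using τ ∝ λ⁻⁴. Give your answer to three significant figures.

0.0228

τ(736 nm) = τ(564 nm) × (564/736)⁴ = 0.0662 × (0.7663)⁴ = 0.0662 × 0.3448 = 0.0228.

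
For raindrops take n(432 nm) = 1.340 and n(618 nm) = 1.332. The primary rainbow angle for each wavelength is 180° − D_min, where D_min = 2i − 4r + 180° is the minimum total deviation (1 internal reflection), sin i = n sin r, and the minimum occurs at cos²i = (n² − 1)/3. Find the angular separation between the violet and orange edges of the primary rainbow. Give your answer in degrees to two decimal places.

At 432 nm (n = 1.340): cos²i = 0.26520 → i = 59.004°, r = 39.770°, D_min = 138.929°, rainbow angle = 41.071°.
At 618 nm (n = 1.332): cos²i = 0.25807 → i = 59.469°, r = 40.290°, D_min = 137.776°, rainbow angle = 42.224°.
Angular width = |41.071° − 42.224°| = 1.153°.

1.15°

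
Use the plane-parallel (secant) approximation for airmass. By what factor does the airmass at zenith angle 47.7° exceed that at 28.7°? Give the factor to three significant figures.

X(47.7°)/X(28.7°) = sec 47.7° / sec 28.7° = cos 28.7° / cos 47.7° = 0.8771/0.6730 = 1.3033.

1.30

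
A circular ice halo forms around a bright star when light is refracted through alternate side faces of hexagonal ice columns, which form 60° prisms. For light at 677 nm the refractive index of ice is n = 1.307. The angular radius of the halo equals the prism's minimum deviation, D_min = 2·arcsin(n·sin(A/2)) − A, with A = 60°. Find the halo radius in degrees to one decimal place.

21.6°

n·sin(A/2) = 1.307 × sin 30° = 1.307 × 0.5000 = 0.6535.
D_min = 2·arcsin(0.6535) − 60° = 2 × 40.806° − 60° = 21.612°.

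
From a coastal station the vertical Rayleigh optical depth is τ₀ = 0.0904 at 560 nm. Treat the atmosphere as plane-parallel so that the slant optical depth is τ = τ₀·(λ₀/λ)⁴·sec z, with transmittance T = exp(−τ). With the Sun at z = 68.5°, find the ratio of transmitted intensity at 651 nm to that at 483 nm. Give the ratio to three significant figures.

Airmass: sec 68.5° = 2.7285.
τ(651 nm) = 0.0904 × (560/651)⁴ × 2.7285 = 0.0904 × 0.5476 × 2.7285 = 0.1351.
τ(483 nm) = 0.0904 × (560/483)⁴ × 2.7285 = 0.0904 × 1.8070 × 2.7285 = 0.4457.
T(651)/T(483) = exp(τ_B − τ_A) = exp(0.3107) = 1.3643.

1.36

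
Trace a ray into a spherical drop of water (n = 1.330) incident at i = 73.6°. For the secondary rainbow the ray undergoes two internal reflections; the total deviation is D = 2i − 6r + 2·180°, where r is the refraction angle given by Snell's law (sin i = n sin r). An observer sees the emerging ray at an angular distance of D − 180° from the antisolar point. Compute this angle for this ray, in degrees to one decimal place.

50.2°

sin r = sin 73.6° / 1.330 = 0.9593/1.330 = 0.7213; r = 46.16°.
D = 2·73.6° − 6·46.16° + 2·180° = 147.20° − 276.97° + 360° = 230.23°.
Angle from antisolar point = D − 180° = 50.23°.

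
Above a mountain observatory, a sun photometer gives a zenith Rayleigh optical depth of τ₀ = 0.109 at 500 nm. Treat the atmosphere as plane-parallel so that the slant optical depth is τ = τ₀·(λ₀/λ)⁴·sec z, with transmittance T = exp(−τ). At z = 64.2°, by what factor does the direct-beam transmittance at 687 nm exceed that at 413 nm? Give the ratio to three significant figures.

1.60

Airmass: sec 64.2° = 2.2976.
τ(687 nm) = 0.109 × (500/687)⁴ × 2.2976 = 0.109 × 0.2806 × 2.2976 = 0.0703.
τ(413 nm) = 0.109 × (500/413)⁴ × 2.2976 = 0.109 × 2.1482 × 2.2976 = 0.5380.
T(687)/T(413) = exp(τ_B − τ_A) = exp(0.4677) = 1.5964.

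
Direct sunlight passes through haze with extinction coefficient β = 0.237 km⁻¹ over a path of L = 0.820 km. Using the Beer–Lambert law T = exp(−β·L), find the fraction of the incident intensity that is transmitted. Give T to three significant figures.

0.823

τ = β·L = 0.237 × 0.820 = 0.1943.
T = exp(−0.1943) = 0.8234.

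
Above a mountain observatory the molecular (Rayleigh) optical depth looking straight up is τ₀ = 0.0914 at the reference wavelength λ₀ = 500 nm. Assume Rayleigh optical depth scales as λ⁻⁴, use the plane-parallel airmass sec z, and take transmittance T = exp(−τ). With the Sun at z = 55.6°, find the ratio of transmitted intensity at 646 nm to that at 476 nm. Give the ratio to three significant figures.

Airmass: sec 55.6° = 1.7700.
τ(646 nm) = 0.0914 × (500/646)⁴ × 1.7700 = 0.0914 × 0.3589 × 1.7700 = 0.0581.
τ(476 nm) = 0.0914 × (500/476)⁴ × 1.7700 = 0.0914 × 1.2175 × 1.7700 = 0.1970.
T(646)/T(476) = exp(τ_B − τ_A) = exp(0.1389) = 1.1490.

1.15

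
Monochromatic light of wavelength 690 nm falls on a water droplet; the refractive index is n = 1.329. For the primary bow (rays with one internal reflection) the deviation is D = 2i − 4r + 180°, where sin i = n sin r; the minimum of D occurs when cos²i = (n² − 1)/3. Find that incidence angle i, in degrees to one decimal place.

cos²i = (1.329² − 1)/3 = (1.76624 − 1)/3 = 0.25541.
cos i = 0.50538, so i = 59.643°.

59.6°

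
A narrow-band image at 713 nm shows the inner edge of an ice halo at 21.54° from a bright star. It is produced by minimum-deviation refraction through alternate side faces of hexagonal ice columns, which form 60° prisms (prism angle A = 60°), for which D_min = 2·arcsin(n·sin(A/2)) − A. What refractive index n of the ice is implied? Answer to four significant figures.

Rearranging: n = sin((D_min + A)/2) / sin(A/2).
(D_min + A)/2 = (21.54° + 60°)/2 = 40.770°.
n = sin 40.770° / sin 30° = 0.6530 / 0.5000 = 1.3060.

1.306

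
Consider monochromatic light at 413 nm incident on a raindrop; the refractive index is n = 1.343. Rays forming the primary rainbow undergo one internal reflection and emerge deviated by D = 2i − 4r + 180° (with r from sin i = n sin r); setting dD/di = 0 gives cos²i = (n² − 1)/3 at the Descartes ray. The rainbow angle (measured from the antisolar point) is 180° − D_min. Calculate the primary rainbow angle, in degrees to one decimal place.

40.6°

cos²i = (1.80365 − 1)/3 = 0.26788; i = arccos(0.51757) = 58.830°.
sin r = sin 58.830°/1.343 = 0.63711; r = 39.577°.
D_min = 2·58.830° − 4·39.577° + 180° = 139.354°.
Rainbow angle = 180° − D_min = 40.646°.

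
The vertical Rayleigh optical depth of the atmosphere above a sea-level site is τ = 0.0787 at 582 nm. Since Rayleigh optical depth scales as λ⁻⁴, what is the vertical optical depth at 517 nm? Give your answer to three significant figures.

τ(517 nm) = τ(582 nm) × (582/517)⁴ = 0.0787 × (1.1257)⁴ = 0.0787 × 1.6059 = 0.1264.

0.126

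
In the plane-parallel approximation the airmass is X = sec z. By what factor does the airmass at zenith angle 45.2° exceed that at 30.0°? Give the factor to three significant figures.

X(45.2°)/X(30.0°) = sec 45.2° / sec 30.0° = cos 30.0° / cos 45.2° = 0.8660/0.7046 = 1.2290.

1.23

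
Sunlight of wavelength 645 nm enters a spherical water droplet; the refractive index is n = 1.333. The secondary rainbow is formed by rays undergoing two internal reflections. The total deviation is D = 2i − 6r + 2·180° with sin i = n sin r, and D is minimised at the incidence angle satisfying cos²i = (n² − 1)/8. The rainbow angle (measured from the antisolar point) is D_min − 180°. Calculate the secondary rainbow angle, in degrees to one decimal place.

cos²i = (1.77689 − 1)/8 = 0.09711; i = arccos(0.31163) = 71.843°.
sin r = sin 71.843°/1.333 = 0.71283; r = 45.466°.
D_min = 2·71.843° − 6·45.466° + 360° = 230.891°.
Rainbow angle = D_min − 180° = 50.891°.

50.9°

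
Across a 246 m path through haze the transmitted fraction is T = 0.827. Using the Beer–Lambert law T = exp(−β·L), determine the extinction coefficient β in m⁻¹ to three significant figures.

Beer–Lambert: T = exp(−βL) ⇒ β = −ln(T)/L = −ln(0.827)/246 = 0.1900/246 = 0.0007722 m⁻¹.

0.000772 m⁻¹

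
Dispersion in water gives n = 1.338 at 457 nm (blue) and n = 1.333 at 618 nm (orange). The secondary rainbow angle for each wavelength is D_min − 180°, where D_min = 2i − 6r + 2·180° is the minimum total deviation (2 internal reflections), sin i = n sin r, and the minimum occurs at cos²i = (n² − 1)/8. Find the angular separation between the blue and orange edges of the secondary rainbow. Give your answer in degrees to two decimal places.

At 457 nm (n = 1.338): cos²i = 0.09878 → i = 71.682°, r = 45.195°, D_min = 232.193°, rainbow angle = 52.193°.
At 618 nm (n = 1.333): cos²i = 0.09711 → i = 71.843°, r = 45.466°, D_min = 230.891°, rainbow angle = 50.891°.
Angular width = |52.193° − 50.891°| = 1.302°.

1.30°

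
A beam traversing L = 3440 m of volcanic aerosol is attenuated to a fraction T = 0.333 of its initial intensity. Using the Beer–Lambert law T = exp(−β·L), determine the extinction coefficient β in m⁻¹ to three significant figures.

0.000320 m⁻¹

Beer–Lambert: T = exp(−βL) ⇒ β = −ln(T)/L = −ln(0.333)/3440 = 1.0996/3440 = 0.0003197 m⁻¹.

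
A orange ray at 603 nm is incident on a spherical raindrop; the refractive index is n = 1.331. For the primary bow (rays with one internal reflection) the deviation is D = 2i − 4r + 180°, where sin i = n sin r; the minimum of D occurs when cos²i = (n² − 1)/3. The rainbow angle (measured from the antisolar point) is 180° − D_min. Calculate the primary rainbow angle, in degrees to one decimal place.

cos²i = (1.77156 − 1)/3 = 0.25719; i = arccos(0.50714) = 59.527°.
sin r = sin 59.527°/1.331 = 0.64753; r = 40.356°.
D_min = 2·59.527° − 4·40.356° + 180° = 137.630°.
Rainbow angle = 180° − D_min = 42.370°.

42.4°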